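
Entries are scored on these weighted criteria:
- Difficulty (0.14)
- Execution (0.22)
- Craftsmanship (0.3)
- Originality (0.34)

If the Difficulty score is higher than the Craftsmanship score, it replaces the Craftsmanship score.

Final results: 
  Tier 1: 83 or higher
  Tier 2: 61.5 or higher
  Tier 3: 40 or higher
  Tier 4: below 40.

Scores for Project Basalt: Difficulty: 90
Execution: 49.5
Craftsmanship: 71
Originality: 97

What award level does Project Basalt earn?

Difficulty (90) > Craftsmanship (71), so Craftsmanship counts as 90.
Weighted total:
  Difficulty 90 × 0.14 = 12.6
  Execution 49.5 × 0.22 = 10.89
  Craftsmanship 90 × 0.3 = 27
  Originality 97 × 0.34 = 32.98
Sum = 83.47
83.47 ≥ 83 → Tier 1

Tier 1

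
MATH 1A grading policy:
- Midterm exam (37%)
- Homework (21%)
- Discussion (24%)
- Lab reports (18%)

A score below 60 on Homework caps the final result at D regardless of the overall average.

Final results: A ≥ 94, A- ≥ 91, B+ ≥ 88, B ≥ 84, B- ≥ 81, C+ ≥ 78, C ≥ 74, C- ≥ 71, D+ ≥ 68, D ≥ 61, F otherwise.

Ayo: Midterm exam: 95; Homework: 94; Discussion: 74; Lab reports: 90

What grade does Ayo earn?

Homework score 94 ≥ 60: minimum met.
Weighted total:
  Midterm exam 95 × 0.37 = 35.15
  Homework 94 × 0.21 = 19.74
  Discussion 74 × 0.24 = 17.76
  Lab reports 90 × 0.18 = 16.2
Sum = 88.85
88.85 is ≥ 88 and < 91 → B+

B+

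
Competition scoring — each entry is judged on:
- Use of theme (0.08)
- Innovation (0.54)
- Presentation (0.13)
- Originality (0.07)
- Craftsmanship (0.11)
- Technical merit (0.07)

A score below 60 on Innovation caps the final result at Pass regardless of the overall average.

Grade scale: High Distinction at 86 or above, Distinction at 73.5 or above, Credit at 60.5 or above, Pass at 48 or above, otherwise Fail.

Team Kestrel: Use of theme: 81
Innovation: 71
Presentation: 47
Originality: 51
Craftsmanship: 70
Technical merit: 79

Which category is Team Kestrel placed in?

Credit

Innovation score 71 ≥ 60: minimum met.
Weighted total:
  Use of theme 81 × 0.08 = 6.48
  Innovation 71 × 0.54 = 38.34
  Presentation 47 × 0.13 = 6.11
  Originality 51 × 0.07 = 3.57
  Craftsmanship 70 × 0.11 = 7.7
  Technical merit 79 × 0.07 = 5.53
Sum = 67.73
67.73 is ≥ 60.5 and < 73.5 → Credit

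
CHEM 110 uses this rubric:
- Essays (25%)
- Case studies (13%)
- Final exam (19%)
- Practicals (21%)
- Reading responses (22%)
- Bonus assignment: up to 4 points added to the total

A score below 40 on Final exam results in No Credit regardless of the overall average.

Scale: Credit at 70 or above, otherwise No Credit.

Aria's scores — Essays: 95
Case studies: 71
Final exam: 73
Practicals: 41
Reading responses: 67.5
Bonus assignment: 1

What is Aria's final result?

Final exam score 73 ≥ 40: minimum met.
Weighted total:
  Essays 95 × 0.25 = 23.75
  Case studies 71 × 0.13 = 9.23
  Final exam 73 × 0.19 = 13.87
  Practicals 41 × 0.21 = 8.61
  Reading responses 67.5 × 0.22 = 14.85
Sum = 70.31
Bonus assignment: 70.31 + 1 = 71.31
71.31 ≥ 70 → Credit

Credit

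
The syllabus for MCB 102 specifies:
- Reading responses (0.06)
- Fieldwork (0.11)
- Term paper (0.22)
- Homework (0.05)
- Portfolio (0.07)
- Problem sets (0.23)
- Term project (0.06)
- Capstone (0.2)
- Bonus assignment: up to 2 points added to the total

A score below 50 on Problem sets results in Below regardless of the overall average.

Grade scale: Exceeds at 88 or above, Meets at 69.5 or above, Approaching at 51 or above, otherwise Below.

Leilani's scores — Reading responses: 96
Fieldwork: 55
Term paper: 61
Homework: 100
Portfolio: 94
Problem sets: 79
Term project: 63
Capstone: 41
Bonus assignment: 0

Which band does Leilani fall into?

Approaching

Problem sets score 79 ≥ 50: minimum met.
Weighted total:
  Reading responses 96 × 0.06 = 5.76
  Fieldwork 55 × 0.11 = 6.05
  Term paper 61 × 0.22 = 13.42
  Homework 100 × 0.05 = 5
  Portfolio 94 × 0.07 = 6.58
  Problem sets 79 × 0.23 = 18.17
  Term project 63 × 0.06 = 3.78
  Capstone 41 × 0.2 = 8.2
Sum = 66.96
Bonus assignment: 66.96 + 0 = 66.96
66.96 is ≥ 51 and < 69.5 → Approaching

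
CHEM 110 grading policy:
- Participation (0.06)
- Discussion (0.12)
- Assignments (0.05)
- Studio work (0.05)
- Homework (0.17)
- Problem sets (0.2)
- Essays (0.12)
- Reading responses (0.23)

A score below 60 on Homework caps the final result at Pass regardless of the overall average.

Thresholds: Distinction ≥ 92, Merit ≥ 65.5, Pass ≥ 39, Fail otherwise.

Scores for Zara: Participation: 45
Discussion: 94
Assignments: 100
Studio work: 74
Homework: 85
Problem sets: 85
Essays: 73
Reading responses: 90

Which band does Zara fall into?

Merit

Homework score 85 ≥ 60: minimum met.
Weighted total:
  Participation 45 × 0.06 = 2.7
  Discussion 94 × 0.12 = 11.28
  Assignments 100 × 0.05 = 5
  Studio work 74 × 0.05 = 3.7
  Homework 85 × 0.17 = 14.45
  Problem sets 85 × 0.2 = 17
  Essays 73 × 0.12 = 8.76
  Reading responses 90 × 0.23 = 20.7
Sum = 83.59
83.59 is ≥ 65.5 and < 92 → Merit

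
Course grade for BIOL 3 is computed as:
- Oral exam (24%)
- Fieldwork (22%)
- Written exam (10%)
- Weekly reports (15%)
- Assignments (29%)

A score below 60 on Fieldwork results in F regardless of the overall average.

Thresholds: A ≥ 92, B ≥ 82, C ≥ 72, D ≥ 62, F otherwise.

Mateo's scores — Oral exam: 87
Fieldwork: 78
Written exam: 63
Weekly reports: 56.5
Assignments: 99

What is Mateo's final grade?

Fieldwork score 78 ≥ 60: minimum met.
Weighted total:
  Oral exam 87 × 0.24 = 20.88
  Fieldwork 78 × 0.22 = 17.16
  Written exam 63 × 0.1 = 6.3
  Weekly reports 56.5 × 0.15 = 8.475
  Assignments 99 × 0.29 = 28.71
Sum = 81.525
81.525 is ≥ 72 and < 82 → C

C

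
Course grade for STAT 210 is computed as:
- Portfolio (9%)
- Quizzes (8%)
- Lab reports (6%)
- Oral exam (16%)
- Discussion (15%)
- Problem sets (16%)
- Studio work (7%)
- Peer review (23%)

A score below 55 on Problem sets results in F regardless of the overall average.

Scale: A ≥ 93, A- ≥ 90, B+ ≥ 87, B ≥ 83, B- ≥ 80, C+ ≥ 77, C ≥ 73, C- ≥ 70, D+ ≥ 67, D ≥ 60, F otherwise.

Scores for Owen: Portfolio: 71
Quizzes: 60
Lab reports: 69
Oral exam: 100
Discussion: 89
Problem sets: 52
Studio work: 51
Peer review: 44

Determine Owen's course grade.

F

Problem sets score 52 < 55: minimum not met.
Weighted total:
  Portfolio 71 × 0.09 = 6.39
  Quizzes 60 × 0.08 = 4.8
  Lab reports 69 × 0.06 = 4.14
  Oral exam 100 × 0.16 = 16
  Discussion 89 × 0.15 = 13.35
  Problem sets 52 × 0.16 = 8.32
  Studio work 51 × 0.07 = 3.57
  Peer review 44 × 0.23 = 10.12
Sum = 66.69
Because the Problem sets minimum was not met, the result is F.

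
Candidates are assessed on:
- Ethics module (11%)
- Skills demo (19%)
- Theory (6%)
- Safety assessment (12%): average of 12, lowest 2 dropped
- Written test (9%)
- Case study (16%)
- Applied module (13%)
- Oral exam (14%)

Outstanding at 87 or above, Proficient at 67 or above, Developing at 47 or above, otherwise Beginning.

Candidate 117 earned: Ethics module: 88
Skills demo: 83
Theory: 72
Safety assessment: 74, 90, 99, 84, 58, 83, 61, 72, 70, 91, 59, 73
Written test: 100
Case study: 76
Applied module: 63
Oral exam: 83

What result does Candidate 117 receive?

Safety assessment: drop 58, 59 → average of remaining 10 = 797/10 = 79.7
Weighted total:
  Ethics module 88 × 0.11 = 9.68
  Skills demo 83 × 0.19 = 15.77
  Theory 72 × 0.06 = 4.32
  Safety assessment 79.7 × 0.12 = 9.564
  Written test 100 × 0.09 = 9
  Case study 76 × 0.16 = 12.16
  Applied module 63 × 0.13 = 8.19
  Oral exam 83 × 0.14 = 11.62
Sum = 80.304
80.304 is ≥ 67 and < 87 → Proficient

Proficient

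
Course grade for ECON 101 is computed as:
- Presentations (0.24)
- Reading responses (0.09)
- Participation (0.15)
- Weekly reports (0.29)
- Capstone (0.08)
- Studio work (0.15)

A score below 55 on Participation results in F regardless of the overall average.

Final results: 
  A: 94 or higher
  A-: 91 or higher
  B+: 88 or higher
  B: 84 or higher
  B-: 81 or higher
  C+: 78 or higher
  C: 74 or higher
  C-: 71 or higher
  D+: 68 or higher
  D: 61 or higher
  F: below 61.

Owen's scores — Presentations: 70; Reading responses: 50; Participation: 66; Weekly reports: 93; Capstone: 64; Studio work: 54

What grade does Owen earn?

Participation score 66 ≥ 55: minimum met.
Weighted total:
  Presentations 70 × 0.24 = 16.8
  Reading responses 50 × 0.09 = 4.5
  Participation 66 × 0.15 = 9.9
  Weekly reports 93 × 0.29 = 26.97
  Capstone 64 × 0.08 = 5.12
  Studio work 54 × 0.15 = 8.1
Sum = 71.39
71.39 is ≥ 71 and < 74 → C-

C-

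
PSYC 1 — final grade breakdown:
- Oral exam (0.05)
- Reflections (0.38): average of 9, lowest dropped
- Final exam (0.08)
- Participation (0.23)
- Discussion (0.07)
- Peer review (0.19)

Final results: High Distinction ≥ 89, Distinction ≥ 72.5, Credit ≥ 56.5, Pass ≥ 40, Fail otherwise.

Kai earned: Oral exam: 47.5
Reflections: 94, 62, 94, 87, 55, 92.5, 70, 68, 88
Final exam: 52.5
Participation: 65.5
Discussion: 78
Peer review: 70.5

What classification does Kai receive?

Reflections: drop 55 → average of remaining 8 = 655.5/8 = 81.9375
Weighted total:
  Oral exam 47.5 × 0.05 = 2.375
  Reflections 81.9375 × 0.38 = 31.13625
  Final exam 52.5 × 0.08 = 4.2
  Participation 65.5 × 0.23 = 15.065
  Discussion 78 × 0.07 = 5.46
  Peer review 70.5 × 0.19 = 13.395
Sum = 71.63125
71.63125 is ≥ 56.5 and < 72.5 → Credit

Credit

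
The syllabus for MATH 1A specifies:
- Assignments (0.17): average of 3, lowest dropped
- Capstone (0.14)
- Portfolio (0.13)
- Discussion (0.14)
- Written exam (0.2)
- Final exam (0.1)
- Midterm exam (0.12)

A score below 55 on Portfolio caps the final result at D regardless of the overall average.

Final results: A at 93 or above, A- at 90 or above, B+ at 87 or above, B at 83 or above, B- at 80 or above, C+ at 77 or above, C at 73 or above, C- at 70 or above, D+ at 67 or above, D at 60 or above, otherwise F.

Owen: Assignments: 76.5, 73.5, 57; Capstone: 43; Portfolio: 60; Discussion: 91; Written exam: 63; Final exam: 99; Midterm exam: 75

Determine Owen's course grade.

C-

Assignments: drop 57 → average of remaining 2 = 150/2 = 75
Portfolio score 60 ≥ 55: minimum met.
Weighted total:
  Assignments 75 × 0.17 = 12.75
  Capstone 43 × 0.14 = 6.02
  Portfolio 60 × 0.13 = 7.8
  Discussion 91 × 0.14 = 12.74
  Written exam 63 × 0.2 = 12.6
  Final exam 99 × 0.1 = 9.9
  Midterm exam 75 × 0.12 = 9
Sum = 70.81
70.81 is ≥ 70 and < 73 → C-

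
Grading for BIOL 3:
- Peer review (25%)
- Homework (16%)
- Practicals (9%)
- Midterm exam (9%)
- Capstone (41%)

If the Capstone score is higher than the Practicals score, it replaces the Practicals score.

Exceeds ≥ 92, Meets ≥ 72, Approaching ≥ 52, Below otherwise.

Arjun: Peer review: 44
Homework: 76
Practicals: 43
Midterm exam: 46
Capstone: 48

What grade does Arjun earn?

Below

Capstone (48) > Practicals (43), so Practicals counts as 48.
Weighted total:
  Peer review 44 × 0.25 = 11
  Homework 76 × 0.16 = 12.16
  Practicals 48 × 0.09 = 4.32
  Midterm exam 46 × 0.09 = 4.14
  Capstone 48 × 0.41 = 19.68
Sum = 51.3
51.3 < 52 → Below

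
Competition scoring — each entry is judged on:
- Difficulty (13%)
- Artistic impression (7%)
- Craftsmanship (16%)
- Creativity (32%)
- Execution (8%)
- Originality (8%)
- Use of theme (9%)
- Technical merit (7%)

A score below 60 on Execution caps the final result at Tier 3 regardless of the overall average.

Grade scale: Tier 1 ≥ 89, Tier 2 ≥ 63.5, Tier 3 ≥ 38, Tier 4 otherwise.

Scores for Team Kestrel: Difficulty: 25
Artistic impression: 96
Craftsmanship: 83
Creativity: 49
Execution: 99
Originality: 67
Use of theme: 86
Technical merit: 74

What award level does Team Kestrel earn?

Tier 2

Execution score 99 ≥ 60: minimum met.
Weighted total:
  Difficulty 25 × 0.13 = 3.25
  Artistic impression 96 × 0.07 = 6.72
  Craftsmanship 83 × 0.16 = 13.28
  Creativity 49 × 0.32 = 15.68
  Execution 99 × 0.08 = 7.92
  Originality 67 × 0.08 = 5.36
  Use of theme 86 × 0.09 = 7.74
  Technical merit 74 × 0.07 = 5.18
Sum = 65.13
65.13 is ≥ 63.5 and < 89 → Tier 2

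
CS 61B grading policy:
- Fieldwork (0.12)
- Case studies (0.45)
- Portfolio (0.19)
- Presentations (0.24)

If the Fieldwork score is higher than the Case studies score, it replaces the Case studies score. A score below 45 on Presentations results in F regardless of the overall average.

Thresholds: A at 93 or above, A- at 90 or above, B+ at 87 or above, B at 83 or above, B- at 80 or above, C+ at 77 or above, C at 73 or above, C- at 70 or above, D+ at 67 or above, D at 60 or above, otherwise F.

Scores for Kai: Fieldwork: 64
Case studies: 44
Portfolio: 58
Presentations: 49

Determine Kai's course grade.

F

Fieldwork (64) > Case studies (44), so Case studies counts as 64.
Presentations score 49 ≥ 45: minimum met.
Weighted total:
  Fieldwork 64 × 0.12 = 7.68
  Case studies 64 × 0.45 = 28.8
  Portfolio 58 × 0.19 = 11.02
  Presentations 49 × 0.24 = 11.76
Sum = 59.26
59.26 < 60 → F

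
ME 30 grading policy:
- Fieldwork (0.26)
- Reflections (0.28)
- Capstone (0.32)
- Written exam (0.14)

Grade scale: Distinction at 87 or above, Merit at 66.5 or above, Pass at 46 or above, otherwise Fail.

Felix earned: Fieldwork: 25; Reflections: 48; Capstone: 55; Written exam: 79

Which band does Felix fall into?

Weighted total:
  Fieldwork 25 × 0.26 = 6.5
  Reflections 48 × 0.28 = 13.44
  Capstone 55 × 0.32 = 17.6
  Written exam 79 × 0.14 = 11.06
Sum = 48.6
48.6 is ≥ 46 and < 66.5 → Pass

Pass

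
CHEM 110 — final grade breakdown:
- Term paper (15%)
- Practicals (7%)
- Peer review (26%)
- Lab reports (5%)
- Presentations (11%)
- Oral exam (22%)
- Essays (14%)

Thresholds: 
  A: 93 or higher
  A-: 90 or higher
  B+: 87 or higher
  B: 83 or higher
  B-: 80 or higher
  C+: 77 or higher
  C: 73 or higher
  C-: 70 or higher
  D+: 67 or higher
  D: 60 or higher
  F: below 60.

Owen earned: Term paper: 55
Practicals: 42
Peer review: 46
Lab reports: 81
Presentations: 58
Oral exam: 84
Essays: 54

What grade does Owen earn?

F

Weighted total:
  Term paper 55 × 0.15 = 8.25
  Practicals 42 × 0.07 = 2.94
  Peer review 46 × 0.26 = 11.96
  Lab reports 81 × 0.05 = 4.05
  Presentations 58 × 0.11 = 6.38
  Oral exam 84 × 0.22 = 18.48
  Essays 54 × 0.14 = 7.56
Sum = 59.62
59.62 < 60 → F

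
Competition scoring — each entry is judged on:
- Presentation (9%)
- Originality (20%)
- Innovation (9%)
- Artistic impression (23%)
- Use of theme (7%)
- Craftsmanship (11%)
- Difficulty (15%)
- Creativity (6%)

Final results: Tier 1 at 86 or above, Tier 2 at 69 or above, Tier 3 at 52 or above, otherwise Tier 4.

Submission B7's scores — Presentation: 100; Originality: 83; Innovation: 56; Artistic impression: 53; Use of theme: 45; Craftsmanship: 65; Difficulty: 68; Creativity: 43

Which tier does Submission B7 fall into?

Weighted total:
  Presentation 100 × 0.09 = 9
  Originality 83 × 0.2 = 16.6
  Innovation 56 × 0.09 = 5.04
  Artistic impression 53 × 0.23 = 12.19
  Use of theme 45 × 0.07 = 3.15
  Craftsmanship 65 × 0.11 = 7.15
  Difficulty 68 × 0.15 = 10.2
  Creativity 43 × 0.06 = 2.58
Sum = 65.91
65.91 is ≥ 52 and < 69 → Tier 3

Tier 3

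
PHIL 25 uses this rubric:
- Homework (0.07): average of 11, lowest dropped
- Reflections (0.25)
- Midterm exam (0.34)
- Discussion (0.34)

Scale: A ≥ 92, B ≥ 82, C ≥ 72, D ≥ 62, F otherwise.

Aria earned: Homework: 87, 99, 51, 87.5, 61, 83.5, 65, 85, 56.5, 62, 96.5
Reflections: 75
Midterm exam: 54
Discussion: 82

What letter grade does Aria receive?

Homework: drop 51 → average of remaining 10 = 783/10 = 78.3
Weighted total:
  Homework 78.3 × 0.07 = 5.481
  Reflections 75 × 0.25 = 18.75
  Midterm exam 54 × 0.34 = 18.36
  Discussion 82 × 0.34 = 27.88
Sum = 70.471
70.471 is ≥ 62 and < 72 → D

D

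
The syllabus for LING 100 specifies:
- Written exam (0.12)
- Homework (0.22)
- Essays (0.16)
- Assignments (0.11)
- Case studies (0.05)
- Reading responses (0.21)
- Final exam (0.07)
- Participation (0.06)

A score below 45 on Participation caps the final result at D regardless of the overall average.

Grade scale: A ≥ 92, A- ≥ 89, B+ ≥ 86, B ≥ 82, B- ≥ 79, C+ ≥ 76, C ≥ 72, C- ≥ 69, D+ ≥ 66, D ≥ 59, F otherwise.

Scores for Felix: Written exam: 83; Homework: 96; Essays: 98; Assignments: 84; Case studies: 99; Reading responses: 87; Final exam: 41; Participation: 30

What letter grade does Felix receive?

Participation score 30 < 45: minimum not met.
Weighted total:
  Written exam 83 × 0.12 = 9.96
  Homework 96 × 0.22 = 21.12
  Essays 98 × 0.16 = 15.68
  Assignments 84 × 0.11 = 9.24
  Case studies 99 × 0.05 = 4.95
  Reading responses 87 × 0.21 = 18.27
  Final exam 41 × 0.07 = 2.87
  Participation 30 × 0.06 = 1.8
Sum = 83.89
83.89 would be B; cap at D applies → D.

D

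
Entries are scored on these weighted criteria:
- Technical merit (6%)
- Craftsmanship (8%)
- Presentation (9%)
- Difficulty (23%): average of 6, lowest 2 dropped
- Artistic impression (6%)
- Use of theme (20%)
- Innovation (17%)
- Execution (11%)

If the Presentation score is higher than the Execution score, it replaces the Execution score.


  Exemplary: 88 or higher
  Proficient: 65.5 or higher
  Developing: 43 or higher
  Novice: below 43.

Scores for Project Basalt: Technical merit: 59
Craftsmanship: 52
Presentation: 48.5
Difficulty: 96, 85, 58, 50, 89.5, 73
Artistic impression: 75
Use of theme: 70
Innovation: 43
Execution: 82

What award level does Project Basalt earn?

Difficulty: drop 50, 58 → average of remaining 4 = 343.5/4 = 85.875
Presentation (48.5) ≤ Execution (82), so Execution stays at 82.
Weighted total:
  Technical merit 59 × 0.06 = 3.54
  Craftsmanship 52 × 0.08 = 4.16
  Presentation 48.5 × 0.09 = 4.365
  Difficulty 85.875 × 0.23 = 19.75125
  Artistic impression 75 × 0.06 = 4.5
  Use of theme 70 × 0.2 = 14
  Innovation 43 × 0.17 = 7.31
  Execution 82 × 0.11 = 9.02
Sum = 66.64625
66.64625 is ≥ 65.5 and < 88 → Proficient

Proficient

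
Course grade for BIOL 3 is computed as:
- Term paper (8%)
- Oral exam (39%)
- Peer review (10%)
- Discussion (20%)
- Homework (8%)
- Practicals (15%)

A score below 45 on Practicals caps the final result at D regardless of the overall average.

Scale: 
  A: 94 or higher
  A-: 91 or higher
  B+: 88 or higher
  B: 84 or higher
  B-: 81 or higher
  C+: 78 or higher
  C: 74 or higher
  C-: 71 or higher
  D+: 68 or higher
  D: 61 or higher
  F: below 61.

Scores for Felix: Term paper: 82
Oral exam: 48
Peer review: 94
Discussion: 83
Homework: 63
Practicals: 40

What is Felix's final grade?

D

Practicals score 40 < 45: minimum not met.
Weighted total:
  Term paper 82 × 0.08 = 6.56
  Oral exam 48 × 0.39 = 18.72
  Peer review 94 × 0.1 = 9.4
  Discussion 83 × 0.2 = 16.6
  Homework 63 × 0.08 = 5.04
  Practicals 40 × 0.15 = 6
Sum = 62.32
62.32 would be D; cap at D applies → D.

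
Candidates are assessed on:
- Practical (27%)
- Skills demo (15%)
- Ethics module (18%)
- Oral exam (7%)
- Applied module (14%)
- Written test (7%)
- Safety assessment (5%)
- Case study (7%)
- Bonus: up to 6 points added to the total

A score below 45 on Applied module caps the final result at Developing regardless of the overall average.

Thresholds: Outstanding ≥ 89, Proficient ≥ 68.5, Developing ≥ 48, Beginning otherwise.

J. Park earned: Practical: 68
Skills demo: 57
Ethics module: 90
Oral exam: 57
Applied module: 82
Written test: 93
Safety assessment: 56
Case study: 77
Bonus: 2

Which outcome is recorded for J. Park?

Applied module score 82 ≥ 45: minimum met.
Weighted total:
  Practical 68 × 0.27 = 18.36
  Skills demo 57 × 0.15 = 8.55
  Ethics module 90 × 0.18 = 16.2
  Oral exam 57 × 0.07 = 3.99
  Applied module 82 × 0.14 = 11.48
  Written test 93 × 0.07 = 6.51
  Safety assessment 56 × 0.05 = 2.8
  Case study 77 × 0.07 = 5.39
Sum = 73.28
Bonus: 73.28 + 2 = 75.28
75.28 is ≥ 68.5 and < 89 → Proficient

Proficient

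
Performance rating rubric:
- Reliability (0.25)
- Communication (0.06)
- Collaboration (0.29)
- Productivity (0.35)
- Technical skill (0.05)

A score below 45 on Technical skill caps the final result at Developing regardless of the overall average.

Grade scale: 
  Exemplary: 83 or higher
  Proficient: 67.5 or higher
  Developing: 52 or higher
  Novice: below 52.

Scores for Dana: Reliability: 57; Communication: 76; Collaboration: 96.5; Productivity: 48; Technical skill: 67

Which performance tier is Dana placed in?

Technical skill score 67 ≥ 45: minimum met.
Weighted total:
  Reliability 57 × 0.25 = 14.25
  Communication 76 × 0.06 = 4.56
  Collaboration 96.5 × 0.29 = 27.985
  Productivity 48 × 0.35 = 16.8
  Technical skill 67 × 0.05 = 3.35
Sum = 66.945
66.945 is ≥ 52 and < 67.5 → Developing

Developing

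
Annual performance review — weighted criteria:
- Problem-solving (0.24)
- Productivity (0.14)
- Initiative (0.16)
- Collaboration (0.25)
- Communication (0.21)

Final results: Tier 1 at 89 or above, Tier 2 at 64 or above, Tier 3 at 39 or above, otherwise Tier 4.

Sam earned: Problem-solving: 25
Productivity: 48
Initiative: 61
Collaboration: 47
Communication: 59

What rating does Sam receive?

Weighted total:
  Problem-solving 25 × 0.24 = 6
  Productivity 48 × 0.14 = 6.72
  Initiative 61 × 0.16 = 9.76
  Collaboration 47 × 0.25 = 11.75
  Communication 59 × 0.21 = 12.39
Sum = 46.62
46.62 is ≥ 39 and < 64 → Tier 3

Tier 3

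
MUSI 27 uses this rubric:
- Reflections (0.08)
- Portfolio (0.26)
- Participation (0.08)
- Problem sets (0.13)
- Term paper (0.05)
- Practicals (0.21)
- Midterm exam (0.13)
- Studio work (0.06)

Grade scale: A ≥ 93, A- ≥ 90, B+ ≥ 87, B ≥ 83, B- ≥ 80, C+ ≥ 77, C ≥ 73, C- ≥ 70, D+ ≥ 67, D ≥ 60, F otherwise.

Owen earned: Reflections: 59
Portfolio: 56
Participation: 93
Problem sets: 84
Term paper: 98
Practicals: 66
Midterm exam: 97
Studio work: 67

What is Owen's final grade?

Weighted total:
  Reflections 59 × 0.08 = 4.72
  Portfolio 56 × 0.26 = 14.56
  Participation 93 × 0.08 = 7.44
  Problem sets 84 × 0.13 = 10.92
  Term paper 98 × 0.05 = 4.9
  Practicals 66 × 0.21 = 13.86
  Midterm exam 97 × 0.13 = 12.61
  Studio work 67 × 0.06 = 4.02
Sum = 73.03
73.03 is ≥ 73 and < 77 → C

C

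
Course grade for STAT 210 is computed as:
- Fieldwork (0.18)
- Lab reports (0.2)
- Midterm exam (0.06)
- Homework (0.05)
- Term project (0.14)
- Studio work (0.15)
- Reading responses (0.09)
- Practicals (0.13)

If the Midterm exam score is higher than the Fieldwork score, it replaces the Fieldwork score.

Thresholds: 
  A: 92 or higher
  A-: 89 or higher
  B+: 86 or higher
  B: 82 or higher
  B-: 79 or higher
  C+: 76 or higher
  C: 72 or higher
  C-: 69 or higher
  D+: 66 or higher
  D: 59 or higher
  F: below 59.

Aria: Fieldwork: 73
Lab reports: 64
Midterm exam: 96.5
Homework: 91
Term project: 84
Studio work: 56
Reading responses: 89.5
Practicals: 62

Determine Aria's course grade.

Midterm exam (96.5) > Fieldwork (73), so Fieldwork counts as 96.5.
Weighted total:
  Fieldwork 96.5 × 0.18 = 17.37
  Lab reports 64 × 0.2 = 12.8
  Midterm exam 96.5 × 0.06 = 5.79
  Homework 91 × 0.05 = 4.55
  Term project 84 × 0.14 = 11.76
  Studio work 56 × 0.15 = 8.4
  Reading responses 89.5 × 0.09 = 8.055
  Practicals 62 × 0.13 = 8.06
Sum = 76.785
76.785 is ≥ 76 and < 79 → C+

C+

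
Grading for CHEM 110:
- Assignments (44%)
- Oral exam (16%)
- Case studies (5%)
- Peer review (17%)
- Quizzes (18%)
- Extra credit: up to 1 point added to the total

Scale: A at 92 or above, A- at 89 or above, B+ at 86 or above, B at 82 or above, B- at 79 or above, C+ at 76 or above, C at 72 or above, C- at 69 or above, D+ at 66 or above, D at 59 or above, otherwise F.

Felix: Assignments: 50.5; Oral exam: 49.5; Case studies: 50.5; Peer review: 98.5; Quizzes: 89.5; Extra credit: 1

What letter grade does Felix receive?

D+

Weighted total:
  Assignments 50.5 × 0.44 = 22.22
  Oral exam 49.5 × 0.16 = 7.92
  Case studies 50.5 × 0.05 = 2.525
  Peer review 98.5 × 0.17 = 16.745
  Quizzes 89.5 × 0.18 = 16.11
Sum = 65.52
Extra credit: 65.52 + 1 = 66.52
66.52 is ≥ 66 and < 69 → D+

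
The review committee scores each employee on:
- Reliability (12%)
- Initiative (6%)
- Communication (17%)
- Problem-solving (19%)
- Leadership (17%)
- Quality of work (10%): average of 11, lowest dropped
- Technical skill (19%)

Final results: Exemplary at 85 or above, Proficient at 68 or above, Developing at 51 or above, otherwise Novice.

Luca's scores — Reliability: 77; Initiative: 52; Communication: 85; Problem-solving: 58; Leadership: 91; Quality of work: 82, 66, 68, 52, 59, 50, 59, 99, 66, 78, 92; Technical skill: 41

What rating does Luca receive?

Proficient

Quality of work: drop 50 → average of remaining 10 = 721/10 = 72.1
Weighted total:
  Reliability 77 × 0.12 = 9.24
  Initiative 52 × 0.06 = 3.12
  Communication 85 × 0.17 = 14.45
  Problem-solving 58 × 0.19 = 11.02
  Leadership 91 × 0.17 = 15.47
  Quality of work 72.1 × 0.1 = 7.21
  Technical skill 41 × 0.19 = 7.79
Sum = 68.3
68.3 is ≥ 68 and < 85 → Proficient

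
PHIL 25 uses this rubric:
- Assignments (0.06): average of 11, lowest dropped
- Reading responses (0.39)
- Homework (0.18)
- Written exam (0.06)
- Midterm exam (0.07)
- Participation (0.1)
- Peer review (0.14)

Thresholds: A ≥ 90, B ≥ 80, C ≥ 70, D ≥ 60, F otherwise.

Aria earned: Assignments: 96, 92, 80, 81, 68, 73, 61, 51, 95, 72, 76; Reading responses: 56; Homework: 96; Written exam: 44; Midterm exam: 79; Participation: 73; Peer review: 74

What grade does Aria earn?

D

Assignments: drop 51 → average of remaining 10 = 794/10 = 79.4
Weighted total:
  Assignments 79.4 × 0.06 = 4.764
  Reading responses 56 × 0.39 = 21.84
  Homework 96 × 0.18 = 17.28
  Written exam 44 × 0.06 = 2.64
  Midterm exam 79 × 0.07 = 5.53
  Participation 73 × 0.1 = 7.3
  Peer review 74 × 0.14 = 10.36
Sum = 69.714
69.714 is ≥ 60 and < 70 → D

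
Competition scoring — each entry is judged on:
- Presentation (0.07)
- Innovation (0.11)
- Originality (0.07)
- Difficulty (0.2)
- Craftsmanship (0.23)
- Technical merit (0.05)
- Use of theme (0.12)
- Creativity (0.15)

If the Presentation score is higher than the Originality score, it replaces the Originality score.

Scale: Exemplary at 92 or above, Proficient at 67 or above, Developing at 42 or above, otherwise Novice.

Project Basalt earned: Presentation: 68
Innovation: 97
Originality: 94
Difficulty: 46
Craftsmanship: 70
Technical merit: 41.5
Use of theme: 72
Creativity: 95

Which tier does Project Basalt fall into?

Presentation (68) ≤ Originality (94), so Originality stays at 94.
Weighted total:
  Presentation 68 × 0.07 = 4.76
  Innovation 97 × 0.11 = 10.67
  Originality 94 × 0.07 = 6.58
  Difficulty 46 × 0.2 = 9.2
  Craftsmanship 70 × 0.23 = 16.1
  Technical merit 41.5 × 0.05 = 2.075
  Use of theme 72 × 0.12 = 8.64
  Creativity 95 × 0.15 = 14.25
Sum = 72.275
72.275 is ≥ 67 and < 92 → Proficient

Proficient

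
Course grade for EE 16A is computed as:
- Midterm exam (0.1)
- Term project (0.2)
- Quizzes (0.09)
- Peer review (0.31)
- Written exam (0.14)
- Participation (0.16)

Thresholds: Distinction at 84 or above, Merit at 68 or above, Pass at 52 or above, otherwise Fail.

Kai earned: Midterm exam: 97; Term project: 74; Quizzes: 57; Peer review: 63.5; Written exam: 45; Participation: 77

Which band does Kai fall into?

Weighted total:
  Midterm exam 97 × 0.1 = 9.7
  Term project 74 × 0.2 = 14.8
  Quizzes 57 × 0.09 = 5.13
  Peer review 63.5 × 0.31 = 19.685
  Written exam 45 × 0.14 = 6.3
  Participation 77 × 0.16 = 12.32
Sum = 67.935
67.935 is ≥ 52 and < 68 → Pass

Pass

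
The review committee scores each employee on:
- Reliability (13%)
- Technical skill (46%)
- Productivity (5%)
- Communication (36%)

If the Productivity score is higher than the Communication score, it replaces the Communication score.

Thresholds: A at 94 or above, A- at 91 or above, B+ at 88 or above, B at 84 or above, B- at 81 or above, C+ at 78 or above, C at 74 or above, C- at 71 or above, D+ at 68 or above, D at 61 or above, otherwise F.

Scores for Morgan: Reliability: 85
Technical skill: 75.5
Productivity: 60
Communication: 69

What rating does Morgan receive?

C-

Productivity (60) ≤ Communication (69), so Communication stays at 69.
Weighted total:
  Reliability 85 × 0.13 = 11.05
  Technical skill 75.5 × 0.46 = 34.73
  Productivity 60 × 0.05 = 3
  Communication 69 × 0.36 = 24.84
Sum = 73.62
73.62 is ≥ 71 and < 74 → C-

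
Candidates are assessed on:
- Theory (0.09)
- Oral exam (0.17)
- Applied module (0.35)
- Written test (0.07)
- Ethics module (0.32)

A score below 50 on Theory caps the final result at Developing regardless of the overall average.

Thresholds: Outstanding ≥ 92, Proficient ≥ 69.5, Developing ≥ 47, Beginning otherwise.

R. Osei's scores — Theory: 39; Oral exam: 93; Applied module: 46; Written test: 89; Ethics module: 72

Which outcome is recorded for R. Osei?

Developing

Theory score 39 < 50: minimum not met.
Weighted total:
  Theory 39 × 0.09 = 3.51
  Oral exam 93 × 0.17 = 15.81
  Applied module 46 × 0.35 = 16.1
  Written test 89 × 0.07 = 6.23
  Ethics module 72 × 0.32 = 23.04
Sum = 64.69
64.69 would be Developing; cap at Developing applies → Developing.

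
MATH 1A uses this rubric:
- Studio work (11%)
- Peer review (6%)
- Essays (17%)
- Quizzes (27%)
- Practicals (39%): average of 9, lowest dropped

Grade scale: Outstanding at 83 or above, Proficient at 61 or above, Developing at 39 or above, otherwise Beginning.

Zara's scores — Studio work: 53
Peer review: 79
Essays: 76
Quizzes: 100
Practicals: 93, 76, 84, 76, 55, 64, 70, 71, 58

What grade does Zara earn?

Proficient

Practicals: drop 55 → average of remaining 8 = 592/8 = 74
Weighted total:
  Studio work 53 × 0.11 = 5.83
  Peer review 79 × 0.06 = 4.74
  Essays 76 × 0.17 = 12.92
  Quizzes 100 × 0.27 = 27
  Practicals 74 × 0.39 = 28.86
Sum = 79.35
79.35 is ≥ 61 and < 83 → Proficient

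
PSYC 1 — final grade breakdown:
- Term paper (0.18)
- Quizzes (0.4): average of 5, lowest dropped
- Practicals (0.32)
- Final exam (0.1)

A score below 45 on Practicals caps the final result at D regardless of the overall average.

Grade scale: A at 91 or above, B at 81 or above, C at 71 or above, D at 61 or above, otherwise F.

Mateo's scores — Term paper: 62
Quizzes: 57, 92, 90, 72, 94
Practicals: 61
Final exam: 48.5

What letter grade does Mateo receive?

Quizzes: drop 57 → average of remaining 4 = 348/4 = 87
Practicals score 61 ≥ 45: minimum met.
Weighted total:
  Term paper 62 × 0.18 = 11.16
  Quizzes 87 × 0.4 = 34.8
  Practicals 61 × 0.32 = 19.52
  Final exam 48.5 × 0.1 = 4.85
Sum = 70.33
70.33 is ≥ 61 and < 71 → D

D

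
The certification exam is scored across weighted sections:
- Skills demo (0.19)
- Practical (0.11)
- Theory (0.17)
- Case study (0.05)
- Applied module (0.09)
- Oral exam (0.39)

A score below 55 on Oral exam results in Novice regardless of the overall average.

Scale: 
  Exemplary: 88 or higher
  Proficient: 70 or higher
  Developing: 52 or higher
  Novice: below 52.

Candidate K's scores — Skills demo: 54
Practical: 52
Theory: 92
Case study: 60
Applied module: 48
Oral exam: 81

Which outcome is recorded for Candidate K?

Proficient

Oral exam score 81 ≥ 55: minimum met.
Weighted total:
  Skills demo 54 × 0.19 = 10.26
  Practical 52 × 0.11 = 5.72
  Theory 92 × 0.17 = 15.64
  Case study 60 × 0.05 = 3
  Applied module 48 × 0.09 = 4.32
  Oral exam 81 × 0.39 = 31.59
Sum = 70.53
70.53 is ≥ 70 and < 88 → Proficient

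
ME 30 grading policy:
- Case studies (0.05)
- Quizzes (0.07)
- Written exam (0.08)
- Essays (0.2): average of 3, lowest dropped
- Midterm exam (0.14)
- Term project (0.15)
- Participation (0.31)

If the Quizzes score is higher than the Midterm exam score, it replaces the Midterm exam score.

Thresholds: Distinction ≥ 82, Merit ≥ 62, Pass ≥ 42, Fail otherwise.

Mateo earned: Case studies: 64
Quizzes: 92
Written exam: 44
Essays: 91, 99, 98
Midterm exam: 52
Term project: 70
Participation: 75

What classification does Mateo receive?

Essays: drop 91 → average of remaining 2 = 197/2 = 98.5
Quizzes (92) > Midterm exam (52), so Midterm exam counts as 92.
Weighted total:
  Case studies 64 × 0.05 = 3.2
  Quizzes 92 × 0.07 = 6.44
  Written exam 44 × 0.08 = 3.52
  Essays 98.5 × 0.2 = 19.7
  Midterm exam 92 × 0.14 = 12.88
  Term project 70 × 0.15 = 10.5
  Participation 75 × 0.31 = 23.25
Sum = 79.49
79.49 is ≥ 62 and < 82 → Merit

Merit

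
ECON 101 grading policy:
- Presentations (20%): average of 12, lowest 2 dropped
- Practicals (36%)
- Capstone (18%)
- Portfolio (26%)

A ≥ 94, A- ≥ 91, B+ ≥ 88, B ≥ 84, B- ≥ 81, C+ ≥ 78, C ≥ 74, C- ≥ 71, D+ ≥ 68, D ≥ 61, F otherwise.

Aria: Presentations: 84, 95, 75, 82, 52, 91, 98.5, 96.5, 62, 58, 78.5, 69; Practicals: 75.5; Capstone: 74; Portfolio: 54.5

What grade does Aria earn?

Presentations: drop 52, 58 → average of remaining 10 = 831.5/10 = 83.15
Weighted total:
  Presentations 83.15 × 0.2 = 16.63
  Practicals 75.5 × 0.36 = 27.18
  Capstone 74 × 0.18 = 13.32
  Portfolio 54.5 × 0.26 = 14.17
Sum = 71.3
71.3 is ≥ 71 and < 74 → C-

C-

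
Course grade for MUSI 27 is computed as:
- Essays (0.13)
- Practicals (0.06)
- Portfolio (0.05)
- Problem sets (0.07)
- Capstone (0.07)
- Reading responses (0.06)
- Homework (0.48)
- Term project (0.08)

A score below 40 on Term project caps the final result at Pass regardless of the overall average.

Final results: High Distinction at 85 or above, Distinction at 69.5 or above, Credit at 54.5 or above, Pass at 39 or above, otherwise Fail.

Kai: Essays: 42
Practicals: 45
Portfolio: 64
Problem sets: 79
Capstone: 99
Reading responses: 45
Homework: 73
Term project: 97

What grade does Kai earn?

Term project score 97 ≥ 40: minimum met.
Weighted total:
  Essays 42 × 0.13 = 5.46
  Practicals 45 × 0.06 = 2.7
  Portfolio 64 × 0.05 = 3.2
  Problem sets 79 × 0.07 = 5.53
  Capstone 99 × 0.07 = 6.93
  Reading responses 45 × 0.06 = 2.7
  Homework 73 × 0.48 = 35.04
  Term project 97 × 0.08 = 7.76
Sum = 69.32
69.32 is ≥ 54.5 and < 69.5 → Credit

Credit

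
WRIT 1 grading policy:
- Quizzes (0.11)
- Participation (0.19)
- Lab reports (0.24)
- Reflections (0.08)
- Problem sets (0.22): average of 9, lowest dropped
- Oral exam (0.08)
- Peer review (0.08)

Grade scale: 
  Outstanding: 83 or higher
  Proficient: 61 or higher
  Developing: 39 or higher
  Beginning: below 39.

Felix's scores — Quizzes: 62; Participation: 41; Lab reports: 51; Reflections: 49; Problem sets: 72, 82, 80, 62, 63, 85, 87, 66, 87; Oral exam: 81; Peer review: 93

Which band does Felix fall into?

Proficient

Problem sets: drop 62 → average of remaining 8 = 622/8 = 77.75
Weighted total:
  Quizzes 62 × 0.11 = 6.82
  Participation 41 × 0.19 = 7.79
  Lab reports 51 × 0.24 = 12.24
  Reflections 49 × 0.08 = 3.92
  Problem sets 77.75 × 0.22 = 17.105
  Oral exam 81 × 0.08 = 6.48
  Peer review 93 × 0.08 = 7.44
Sum = 61.795
61.795 is ≥ 61 and < 83 → Proficient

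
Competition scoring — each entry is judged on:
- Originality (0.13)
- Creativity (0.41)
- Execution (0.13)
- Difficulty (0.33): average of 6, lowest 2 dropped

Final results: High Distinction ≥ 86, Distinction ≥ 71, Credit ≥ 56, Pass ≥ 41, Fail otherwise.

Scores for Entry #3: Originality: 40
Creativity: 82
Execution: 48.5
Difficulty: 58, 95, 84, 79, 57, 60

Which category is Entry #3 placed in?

Distinction

Difficulty: drop 57, 58 → average of remaining 4 = 318/4 = 79.5
Weighted total:
  Originality 40 × 0.13 = 5.2
  Creativity 82 × 0.41 = 33.62
  Execution 48.5 × 0.13 = 6.305
  Difficulty 79.5 × 0.33 = 26.235
Sum = 71.36
71.36 is ≥ 71 and < 86 → Distinction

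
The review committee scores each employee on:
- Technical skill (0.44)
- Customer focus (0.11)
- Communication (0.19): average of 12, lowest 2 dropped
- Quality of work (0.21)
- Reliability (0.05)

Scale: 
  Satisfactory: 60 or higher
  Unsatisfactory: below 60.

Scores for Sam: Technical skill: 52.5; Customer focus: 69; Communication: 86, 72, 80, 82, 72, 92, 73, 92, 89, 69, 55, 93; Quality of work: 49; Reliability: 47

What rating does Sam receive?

Communication: drop 55, 69 → average of remaining 10 = 831/10 = 83.1
Weighted total:
  Technical skill 52.5 × 0.44 = 23.1
  Customer focus 69 × 0.11 = 7.59
  Communication 83.1 × 0.19 = 15.789
  Quality of work 49 × 0.21 = 10.29
  Reliability 47 × 0.05 = 2.35
Sum = 59.119
59.119 < 60 → Unsatisfactory

Unsatisfactory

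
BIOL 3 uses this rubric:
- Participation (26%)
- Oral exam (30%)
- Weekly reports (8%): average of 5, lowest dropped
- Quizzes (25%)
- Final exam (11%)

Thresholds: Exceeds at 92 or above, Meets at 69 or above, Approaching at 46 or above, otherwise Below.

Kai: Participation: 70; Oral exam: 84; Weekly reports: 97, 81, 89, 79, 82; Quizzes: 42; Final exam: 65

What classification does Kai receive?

Weekly reports: drop 79 → average of remaining 4 = 349/4 = 87.25
Weighted total:
  Participation 70 × 0.26 = 18.2
  Oral exam 84 × 0.3 = 25.2
  Weekly reports 87.25 × 0.08 = 6.98
  Quizzes 42 × 0.25 = 10.5
  Final exam 65 × 0.11 = 7.15
Sum = 68.03
68.03 is ≥ 46 and < 69 → Approaching

Approaching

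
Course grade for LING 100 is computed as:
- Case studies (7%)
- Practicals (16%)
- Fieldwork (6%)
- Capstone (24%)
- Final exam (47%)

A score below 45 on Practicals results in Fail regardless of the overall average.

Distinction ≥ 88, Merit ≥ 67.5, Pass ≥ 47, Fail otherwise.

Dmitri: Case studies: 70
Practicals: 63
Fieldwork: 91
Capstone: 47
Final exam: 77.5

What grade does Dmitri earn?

Practicals score 63 ≥ 45: minimum met.
Weighted total:
  Case studies 70 × 0.07 = 4.9
  Practicals 63 × 0.16 = 10.08
  Fieldwork 91 × 0.06 = 5.46
  Capstone 47 × 0.24 = 11.28
  Final exam 77.5 × 0.47 = 36.425
Sum = 68.145
68.145 is ≥ 67.5 and < 88 → Merit

Merit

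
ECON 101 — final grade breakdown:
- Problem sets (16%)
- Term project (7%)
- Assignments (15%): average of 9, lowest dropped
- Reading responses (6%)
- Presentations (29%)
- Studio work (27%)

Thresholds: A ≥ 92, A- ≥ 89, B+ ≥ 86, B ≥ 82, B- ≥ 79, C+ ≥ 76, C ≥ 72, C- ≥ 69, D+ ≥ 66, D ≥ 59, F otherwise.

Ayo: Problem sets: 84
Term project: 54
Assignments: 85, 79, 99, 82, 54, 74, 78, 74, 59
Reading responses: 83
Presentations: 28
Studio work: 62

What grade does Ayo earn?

Assignments: drop 54 → average of remaining 8 = 630/8 = 78.75
Weighted total:
  Problem sets 84 × 0.16 = 13.44
  Term project 54 × 0.07 = 3.78
  Assignments 78.75 × 0.15 = 11.8125
  Reading responses 83 × 0.06 = 4.98
  Presentations 28 × 0.29 = 8.12
  Studio work 62 × 0.27 = 16.74
Sum = 58.8725
58.8725 < 59 → F

F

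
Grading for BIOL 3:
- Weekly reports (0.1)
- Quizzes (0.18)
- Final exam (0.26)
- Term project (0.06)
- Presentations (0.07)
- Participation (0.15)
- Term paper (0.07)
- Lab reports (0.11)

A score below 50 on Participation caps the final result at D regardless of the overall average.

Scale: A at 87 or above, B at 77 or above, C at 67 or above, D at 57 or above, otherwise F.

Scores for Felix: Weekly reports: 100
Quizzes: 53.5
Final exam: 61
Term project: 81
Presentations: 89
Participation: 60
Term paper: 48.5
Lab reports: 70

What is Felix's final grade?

D

Participation score 60 ≥ 50: minimum met.
Weighted total:
  Weekly reports 100 × 0.1 = 10
  Quizzes 53.5 × 0.18 = 9.63
  Final exam 61 × 0.26 = 15.86
  Term project 81 × 0.06 = 4.86
  Presentations 89 × 0.07 = 6.23
  Participation 60 × 0.15 = 9
  Term paper 48.5 × 0.07 = 3.395
  Lab reports 70 × 0.11 = 7.7
Sum = 66.675
66.675 is ≥ 57 and < 67 → D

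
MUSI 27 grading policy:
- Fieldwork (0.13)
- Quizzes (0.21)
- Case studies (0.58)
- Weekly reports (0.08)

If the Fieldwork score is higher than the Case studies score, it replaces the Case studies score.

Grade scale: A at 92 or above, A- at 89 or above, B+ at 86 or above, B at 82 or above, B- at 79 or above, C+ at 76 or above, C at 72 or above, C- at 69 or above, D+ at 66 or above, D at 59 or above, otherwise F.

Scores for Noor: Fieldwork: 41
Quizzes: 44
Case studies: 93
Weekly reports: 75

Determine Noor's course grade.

Fieldwork (41) ≤ Case studies (93), so Case studies stays at 93.
Weighted total:
  Fieldwork 41 × 0.13 = 5.33
  Quizzes 44 × 0.21 = 9.24
  Case studies 93 × 0.58 = 53.94
  Weekly reports 75 × 0.08 = 6
Sum = 74.51
74.51 is ≥ 72 and < 76 → C

C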